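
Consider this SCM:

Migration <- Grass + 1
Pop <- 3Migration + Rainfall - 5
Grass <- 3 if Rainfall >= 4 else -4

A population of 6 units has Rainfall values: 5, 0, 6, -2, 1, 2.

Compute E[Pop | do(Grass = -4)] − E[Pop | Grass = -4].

The intervention sets Grass=-4 in all 6 units regardless of Rainfall. Recomputing Pop per unit gives -9, -14, -8, -16, -13, -12; average -12.
Observing Grass=-4 restricts to units where Grass's equation naturally yields -4: Rainfall ∈ {0, -2, 1, 2}. In that subpopulation Pop = -14, -16, -13, -12, mean -13.75.
Difference = -12 − (-13.75) = 1.75.

1.75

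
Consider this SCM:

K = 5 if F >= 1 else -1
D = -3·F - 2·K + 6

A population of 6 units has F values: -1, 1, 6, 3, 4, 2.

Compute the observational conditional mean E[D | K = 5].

Observing K=5 restricts to units where K's equation naturally yields 5: F ∈ {1, 6, 3, 4, 2}. In that subpopulation D = -7, -22, -13, -16, -10, mean -13.6.

-13.6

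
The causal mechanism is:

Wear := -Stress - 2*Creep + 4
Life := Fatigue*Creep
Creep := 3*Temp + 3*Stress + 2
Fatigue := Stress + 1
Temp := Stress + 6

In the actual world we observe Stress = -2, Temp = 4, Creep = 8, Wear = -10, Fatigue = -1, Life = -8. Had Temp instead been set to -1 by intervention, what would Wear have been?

20

Under do(Temp=-1), the mechanism Temp := Stress + 6 is discarded; Temp is fixed at -1.
Creep = 3*Temp + 3*Stress + 2  [with Temp=-1, Stress=-2]  = -7
Wear = -Stress - 2*Creep + 4  [with Stress=-2, Creep=-7]  = 20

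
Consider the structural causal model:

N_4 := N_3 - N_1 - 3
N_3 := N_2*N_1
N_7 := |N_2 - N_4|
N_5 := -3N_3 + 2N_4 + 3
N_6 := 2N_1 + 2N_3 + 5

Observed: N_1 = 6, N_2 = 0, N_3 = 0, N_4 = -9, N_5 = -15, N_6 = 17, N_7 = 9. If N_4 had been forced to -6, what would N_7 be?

The intervention breaks the incoming arrows to N_4: N_4 := N_3 - N_1 - 3 no longer applies, and N_4 = -6.
N_7 = |N_2 - N_4|  [with N_2=0, N_4=-6]  = 6

6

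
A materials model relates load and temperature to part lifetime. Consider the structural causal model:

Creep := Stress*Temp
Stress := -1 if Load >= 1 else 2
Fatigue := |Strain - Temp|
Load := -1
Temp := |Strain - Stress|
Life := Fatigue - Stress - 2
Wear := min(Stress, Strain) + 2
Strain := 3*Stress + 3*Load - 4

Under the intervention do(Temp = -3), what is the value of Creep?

-6

Intervening sets Temp = -3 and removes its equation (Temp := |Strain - Stress|).
Stress = -1 if Load >= 1 else 2  [with Load=-1]  = 2
Creep = Stress*Temp  [with Stress=2, Temp=-3]  = -6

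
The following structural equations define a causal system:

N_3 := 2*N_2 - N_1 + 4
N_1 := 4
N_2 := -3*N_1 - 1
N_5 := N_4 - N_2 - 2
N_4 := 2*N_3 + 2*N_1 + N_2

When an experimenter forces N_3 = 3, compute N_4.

1

The intervention breaks the incoming arrows to N_3: N_3 := 2*N_2 - N_1 + 4 no longer applies, and N_3 = 3.
N_2 = -3*N_1 - 1  [with N_1=4]  = -13
N_4 = 2*N_3 + 2*N_1 + N_2  [with N_3=3, N_1=4, N_2=-13]  = 1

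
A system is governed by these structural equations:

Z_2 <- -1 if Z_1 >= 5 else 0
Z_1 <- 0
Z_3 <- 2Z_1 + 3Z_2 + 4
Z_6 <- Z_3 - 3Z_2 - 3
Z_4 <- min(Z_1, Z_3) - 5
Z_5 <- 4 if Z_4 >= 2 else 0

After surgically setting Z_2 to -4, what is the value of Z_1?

Under do(Z_2=-4), the mechanism Z_2 <- -1 if Z_1 >= 5 else 0 is discarded; Z_2 is fixed at -4.
Z_1 is not downstream of the intervention, so its value is determined by the original equations.

0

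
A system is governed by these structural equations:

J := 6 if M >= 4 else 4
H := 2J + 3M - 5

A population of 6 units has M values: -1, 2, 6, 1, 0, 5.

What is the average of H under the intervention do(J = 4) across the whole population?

Every unit gets J=4 under the intervention. H values become 0, 9, 21, 6, 3, 18; E[H|do(J=4)] = 9.5.

9.5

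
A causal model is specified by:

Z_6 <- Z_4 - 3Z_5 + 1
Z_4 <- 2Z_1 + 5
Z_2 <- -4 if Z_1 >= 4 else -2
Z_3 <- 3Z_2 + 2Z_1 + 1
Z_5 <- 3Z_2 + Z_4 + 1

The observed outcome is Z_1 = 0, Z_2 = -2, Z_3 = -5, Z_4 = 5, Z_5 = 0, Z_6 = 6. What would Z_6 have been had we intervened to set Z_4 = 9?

-2

Under do(Z_4=9), the mechanism Z_4 <- 2Z_1 + 5 is discarded; Z_4 is fixed at 9.
Z_2 = -4 if Z_1 >= 4 else -2  [with Z_1=0]  = -2
Z_5 = 3Z_2 + Z_4 + 1  [with Z_2=-2, Z_4=9]  = 4
Z_6 = Z_4 - 3Z_5 + 1  [with Z_4=9, Z_5=4]  = -2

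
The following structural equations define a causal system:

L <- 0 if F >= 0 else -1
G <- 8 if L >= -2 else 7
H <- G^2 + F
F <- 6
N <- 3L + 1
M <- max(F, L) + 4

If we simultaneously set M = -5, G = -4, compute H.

Setting M = -5, G = -4 by intervention discards those variables' equations.
H = G^2 + F  [with G=-4, F=6]  = 22

22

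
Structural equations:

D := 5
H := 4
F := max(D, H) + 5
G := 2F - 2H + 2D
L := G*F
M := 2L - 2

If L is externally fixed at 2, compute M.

2

The intervention breaks the incoming arrows to L: L := G*F no longer applies, and L = 2.
M = 2L - 2  [with L=2]  = 2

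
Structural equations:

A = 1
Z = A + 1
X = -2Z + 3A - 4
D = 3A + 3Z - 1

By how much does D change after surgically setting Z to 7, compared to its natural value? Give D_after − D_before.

Under do(Z=7), the mechanism Z = A + 1 is discarded; Z is fixed at 7.
D = 3A + 3Z - 1  [with A=1, Z=7]  = 23
Without intervention: Z = A + 1  [with A=1]  = 2; D = 3A + 3Z - 1  [with A=1, Z=2]  = 8.
Change = 23 − 8 = 15.

15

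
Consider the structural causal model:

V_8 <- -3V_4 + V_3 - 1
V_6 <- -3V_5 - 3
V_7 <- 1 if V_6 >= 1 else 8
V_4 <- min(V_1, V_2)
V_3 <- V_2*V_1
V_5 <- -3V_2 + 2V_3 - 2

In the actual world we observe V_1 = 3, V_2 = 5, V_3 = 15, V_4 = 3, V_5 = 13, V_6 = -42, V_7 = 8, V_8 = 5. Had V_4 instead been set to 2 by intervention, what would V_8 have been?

8

do(V_4=2) replaces the equation V_4 <- min(V_1, V_2) with the constant V_4 = 2.
V_3 = V_2*V_1  [with V_2=5, V_1=3]  = 15
V_8 = -3V_4 + V_3 - 1  [with V_4=2, V_3=15]  = 8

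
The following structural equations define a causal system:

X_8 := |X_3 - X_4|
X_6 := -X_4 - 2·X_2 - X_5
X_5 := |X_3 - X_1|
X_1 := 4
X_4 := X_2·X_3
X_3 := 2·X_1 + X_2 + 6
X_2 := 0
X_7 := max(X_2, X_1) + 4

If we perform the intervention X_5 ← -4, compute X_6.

4

The intervention breaks the incoming arrows to X_5: X_5 := |X_3 - X_1| no longer applies, and X_5 = -4.
X_3 = 2·X_1 + X_2 + 6  [with X_1=4, X_2=0]  = 14
X_4 = X_2·X_3  [with X_2=0, X_3=14]  = 0
X_6 = -X_4 - 2·X_2 - X_5  [with X_4=0, X_2=0, X_5=-4]  = 4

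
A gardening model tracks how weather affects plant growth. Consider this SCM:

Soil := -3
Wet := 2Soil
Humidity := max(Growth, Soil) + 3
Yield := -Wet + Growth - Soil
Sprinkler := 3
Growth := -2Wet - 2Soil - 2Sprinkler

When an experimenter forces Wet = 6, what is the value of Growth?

-12

The intervention breaks the incoming arrows to Wet: Wet := 2Soil no longer applies, and Wet = 6.
Growth = -2Wet - 2Soil - 2Sprinkler  [with Wet=6, Soil=-3, Sprinkler=3]  = -12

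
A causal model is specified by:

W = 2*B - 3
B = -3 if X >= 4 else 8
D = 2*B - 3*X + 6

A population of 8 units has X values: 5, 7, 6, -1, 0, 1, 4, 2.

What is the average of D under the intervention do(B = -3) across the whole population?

Every unit gets B=-3 under the intervention. D values become -15, -21, -18, 3, 0, -3, -12, -6; E[D|do(B=-3)] = -9.

-9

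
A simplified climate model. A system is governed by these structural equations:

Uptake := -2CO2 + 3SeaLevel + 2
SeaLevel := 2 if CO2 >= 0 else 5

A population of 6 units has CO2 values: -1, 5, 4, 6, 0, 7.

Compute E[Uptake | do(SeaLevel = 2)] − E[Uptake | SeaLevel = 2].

1.8

Every unit gets SeaLevel=2 under the intervention. Uptake values become 10, -2, 0, -4, 8, -6; E[Uptake|do(SeaLevel=2)] = 1.
Observing SeaLevel=2 restricts to units where SeaLevel's equation naturally yields 2: CO2 ∈ {5, 4, 6, 0, 7}. In that subpopulation Uptake = -2, 0, -4, 8, -6, mean -0.8.
Difference = 1 − (-0.8) = 1.8.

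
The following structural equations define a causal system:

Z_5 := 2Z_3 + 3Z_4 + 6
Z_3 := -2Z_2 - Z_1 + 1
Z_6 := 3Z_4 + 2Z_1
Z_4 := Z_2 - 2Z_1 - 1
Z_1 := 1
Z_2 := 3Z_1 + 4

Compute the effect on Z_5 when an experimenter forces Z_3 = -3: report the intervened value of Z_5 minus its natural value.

22

do(Z_3=-3) replaces the equation Z_3 := -2Z_2 - Z_1 + 1 with the constant Z_3 = -3.
Z_2 = 3Z_1 + 4  [with Z_1=1]  = 7
Z_4 = Z_2 - 2Z_1 - 1  [with Z_2=7, Z_1=1]  = 4
Z_5 = 2Z_3 + 3Z_4 + 6  [with Z_3=-3, Z_4=4]  = 12
Without intervention: Z_2 = 3Z_1 + 4  [with Z_1=1]  = 7; Z_3 = -2Z_2 - Z_1 + 1  [with Z_2=7, Z_1=1]  = -14; Z_4 = Z_2 - 2Z_1 - 1  [with Z_2=7, Z_1=1]  = 4; Z_5 = 2Z_3 + 3Z_4 + 6  [with Z_3=-14, Z_4=4]  = -10.
Change = 12 − (-10) = 22.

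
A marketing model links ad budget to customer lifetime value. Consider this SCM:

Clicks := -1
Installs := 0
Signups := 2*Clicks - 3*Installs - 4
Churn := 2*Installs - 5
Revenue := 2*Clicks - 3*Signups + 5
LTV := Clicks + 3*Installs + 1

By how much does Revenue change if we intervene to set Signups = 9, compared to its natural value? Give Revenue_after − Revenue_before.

-45

do(Signups=9) replaces the equation Signups := 2*Clicks - 3*Installs - 4 with the constant Signups = 9.
Revenue = 2*Clicks - 3*Signups + 5  [with Clicks=-1, Signups=9]  = -24
Without intervention: Signups = 2*Clicks - 3*Installs - 4  [with Clicks=-1, Installs=0]  = -6; Revenue = 2*Clicks - 3*Signups + 5  [with Clicks=-1, Signups=-6]  = 21.
Change = -24 − 21 = -45.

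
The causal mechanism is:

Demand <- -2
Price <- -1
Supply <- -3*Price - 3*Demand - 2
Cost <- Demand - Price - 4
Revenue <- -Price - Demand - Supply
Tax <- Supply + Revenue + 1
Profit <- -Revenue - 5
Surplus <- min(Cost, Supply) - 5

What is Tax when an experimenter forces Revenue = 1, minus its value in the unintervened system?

5

The intervention breaks the incoming arrows to Revenue: Revenue <- -Price - Demand - Supply no longer applies, and Revenue = 1.
Supply = -3*Price - 3*Demand - 2  [with Price=-1, Demand=-2]  = 7
Tax = Supply + Revenue + 1  [with Supply=7, Revenue=1]  = 9
Without intervention: Supply = -3*Price - 3*Demand - 2  [with Price=-1, Demand=-2]  = 7; Revenue = -Price - Demand - Supply  [with Price=-1, Demand=-2, Supply=7]  = -4; Tax = Supply + Revenue + 1  [with Supply=7, Revenue=-4]  = 4.
Change = 9 − 4 = 5.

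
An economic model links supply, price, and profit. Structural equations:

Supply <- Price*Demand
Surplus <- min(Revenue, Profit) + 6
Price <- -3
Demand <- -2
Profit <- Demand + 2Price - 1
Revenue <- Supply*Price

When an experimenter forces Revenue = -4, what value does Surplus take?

Under do(Revenue=-4), the mechanism Revenue <- Supply*Price is discarded; Revenue is fixed at -4.
Profit = Demand + 2Price - 1  [with Demand=-2, Price=-3]  = -9
Surplus = min(Revenue, Profit) + 6  [with Revenue=-4, Profit=-9]  = -3

-3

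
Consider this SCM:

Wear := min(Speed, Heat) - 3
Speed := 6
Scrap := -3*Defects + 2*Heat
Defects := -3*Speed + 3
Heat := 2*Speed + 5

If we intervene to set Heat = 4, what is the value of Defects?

Under do(Heat=4), the mechanism Heat := 2*Speed + 5 is discarded; Heat is fixed at 4.
Since Defects is not a descendant of the intervened variable, it is unaffected.
Defects = -3*Speed + 3  [with Speed=6]  = -15

-15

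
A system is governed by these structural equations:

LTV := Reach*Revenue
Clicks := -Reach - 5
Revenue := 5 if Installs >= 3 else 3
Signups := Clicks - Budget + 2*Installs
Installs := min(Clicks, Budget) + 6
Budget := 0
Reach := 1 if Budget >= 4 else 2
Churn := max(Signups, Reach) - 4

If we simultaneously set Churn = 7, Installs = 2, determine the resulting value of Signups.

-3

Setting Churn = 7, Installs = 2 by intervention discards those variables' equations.
Reach = 1 if Budget >= 4 else 2  [with Budget=0]  = 2
Clicks = -Reach - 5  [with Reach=2]  = -7
Signups = Clicks - Budget + 2*Installs  [with Clicks=-7, Budget=0, Installs=2]  = -3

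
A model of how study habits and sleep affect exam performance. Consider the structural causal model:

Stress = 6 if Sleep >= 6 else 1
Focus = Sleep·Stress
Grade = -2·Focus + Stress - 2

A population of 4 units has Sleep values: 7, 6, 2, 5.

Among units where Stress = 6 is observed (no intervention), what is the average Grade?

Conditioning on Stress=6 selects the 2 unit(s) with Sleep ∈ {7, 6}. Their Grade values: -80, -68. Mean = -74.

-74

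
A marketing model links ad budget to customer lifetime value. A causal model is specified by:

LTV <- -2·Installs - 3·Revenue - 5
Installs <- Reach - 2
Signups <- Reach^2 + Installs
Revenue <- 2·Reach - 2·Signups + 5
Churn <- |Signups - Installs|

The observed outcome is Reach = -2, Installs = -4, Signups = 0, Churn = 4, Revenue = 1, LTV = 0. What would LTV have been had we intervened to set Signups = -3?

The intervention breaks the incoming arrows to Signups: Signups <- Reach^2 + Installs no longer applies, and Signups = -3.
Installs = Reach - 2  [with Reach=-2]  = -4
Revenue = 2·Reach - 2·Signups + 5  [with Reach=-2, Signups=-3]  = 7
LTV = -2·Installs - 3·Revenue - 5  [with Installs=-4, Revenue=7]  = -18

-18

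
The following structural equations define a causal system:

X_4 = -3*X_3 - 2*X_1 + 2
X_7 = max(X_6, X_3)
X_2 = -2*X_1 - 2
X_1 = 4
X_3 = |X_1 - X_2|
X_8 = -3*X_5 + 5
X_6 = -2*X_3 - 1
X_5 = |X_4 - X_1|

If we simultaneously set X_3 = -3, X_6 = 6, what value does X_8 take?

Setting X_3 = -3, X_6 = 6 by intervention discards those variables' equations.
X_4 = -3*X_3 - 2*X_1 + 2  [with X_3=-3, X_1=4]  = 3
X_5 = |X_4 - X_1|  [with X_4=3, X_1=4]  = 1
X_8 = -3*X_5 + 5  [with X_5=1]  = 2

2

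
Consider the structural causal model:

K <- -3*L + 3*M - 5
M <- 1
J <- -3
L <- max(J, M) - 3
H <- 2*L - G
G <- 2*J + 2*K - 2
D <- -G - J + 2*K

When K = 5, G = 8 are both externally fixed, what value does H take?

The joint intervention fixes K = 5, G = 8, removing each variable's own equation.
L = max(J, M) - 3  [with J=-3, M=1]  = -2
H = 2*L - G  [with L=-2, G=8]  = -12

-12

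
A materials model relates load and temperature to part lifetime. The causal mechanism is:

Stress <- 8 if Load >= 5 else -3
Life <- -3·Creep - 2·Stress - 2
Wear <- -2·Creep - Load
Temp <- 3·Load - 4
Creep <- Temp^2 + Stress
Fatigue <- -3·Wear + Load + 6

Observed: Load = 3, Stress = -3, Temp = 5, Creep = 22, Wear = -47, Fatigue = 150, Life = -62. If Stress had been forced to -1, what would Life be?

-72

Under do(Stress=-1), the mechanism Stress <- 8 if Load >= 5 else -3 is discarded; Stress is fixed at -1.
Temp = 3·Load - 4  [with Load=3]  = 5
Creep = Temp^2 + Stress  [with Temp=5, Stress=-1]  = 24
Life = -3·Creep - 2·Stress - 2  [with Creep=24, Stress=-1]  = -72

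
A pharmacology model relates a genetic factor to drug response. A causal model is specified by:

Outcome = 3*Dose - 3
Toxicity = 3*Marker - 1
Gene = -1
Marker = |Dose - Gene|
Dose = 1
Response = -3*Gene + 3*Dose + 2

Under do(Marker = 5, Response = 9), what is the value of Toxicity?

Setting Marker = 5, Response = 9 by intervention discards those variables' equations.
Toxicity = 3*Marker - 1  [with Marker=5]  = 14

14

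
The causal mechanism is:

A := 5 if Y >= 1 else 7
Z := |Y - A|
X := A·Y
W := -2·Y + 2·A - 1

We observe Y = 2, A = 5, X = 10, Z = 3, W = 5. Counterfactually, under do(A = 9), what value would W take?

do(A=9) replaces the equation A := 5 if Y >= 1 else 7 with the constant A = 9.
W = -2·Y + 2·A - 1  [with Y=2, A=9]  = 13

13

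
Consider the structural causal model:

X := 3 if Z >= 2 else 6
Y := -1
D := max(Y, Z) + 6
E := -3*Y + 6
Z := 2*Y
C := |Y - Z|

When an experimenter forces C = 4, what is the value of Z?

-2

do(C=4) replaces the equation C := |Y - Z| with the constant C = 4.
Z is not downstream of the intervention, so its value is determined by the original equations.
Z = 2*Y  [with Y=-1]  = -2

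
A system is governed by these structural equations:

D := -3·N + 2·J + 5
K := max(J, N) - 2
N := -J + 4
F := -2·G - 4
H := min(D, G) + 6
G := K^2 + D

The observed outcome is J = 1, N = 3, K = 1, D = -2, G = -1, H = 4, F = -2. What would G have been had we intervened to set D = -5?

Intervening sets D = -5 and removes its equation (D := -3·N + 2·J + 5).
N = -J + 4  [with J=1]  = 3
K = max(J, N) - 2  [with J=1, N=3]  = 1
G = K^2 + D  [with K=1, D=-5]  = -4

-4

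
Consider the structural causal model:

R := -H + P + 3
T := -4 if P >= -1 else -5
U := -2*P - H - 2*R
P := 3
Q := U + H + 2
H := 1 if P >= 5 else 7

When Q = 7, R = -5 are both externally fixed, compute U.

-3

Under do(Q = 7, R = -5), each intervened variable's structural equation is replaced by its fixed value.
H = 1 if P >= 5 else 7  [with P=3]  = 7
U = -2*P - H - 2*R  [with P=3, H=7, R=-5]  = -3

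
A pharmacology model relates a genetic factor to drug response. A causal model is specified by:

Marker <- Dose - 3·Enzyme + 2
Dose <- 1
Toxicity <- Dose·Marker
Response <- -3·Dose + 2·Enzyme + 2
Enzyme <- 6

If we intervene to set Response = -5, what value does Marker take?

-15

Under do(Response=-5), the mechanism Response <- -3·Dose + 2·Enzyme + 2 is discarded; Response is fixed at -5.
Since Marker is not a descendant of the intervened variable, it is unaffected.
Marker = Dose - 3·Enzyme + 2  [with Dose=1, Enzyme=6]  = -15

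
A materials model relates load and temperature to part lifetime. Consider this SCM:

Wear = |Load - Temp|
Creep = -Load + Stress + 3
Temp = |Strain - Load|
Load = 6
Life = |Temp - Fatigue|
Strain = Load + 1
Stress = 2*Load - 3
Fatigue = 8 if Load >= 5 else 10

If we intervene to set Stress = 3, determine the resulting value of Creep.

0

do(Stress=3) replaces the equation Stress = 2*Load - 3 with the constant Stress = 3.
Creep = -Load + Stress + 3  [with Load=6, Stress=3]  = 0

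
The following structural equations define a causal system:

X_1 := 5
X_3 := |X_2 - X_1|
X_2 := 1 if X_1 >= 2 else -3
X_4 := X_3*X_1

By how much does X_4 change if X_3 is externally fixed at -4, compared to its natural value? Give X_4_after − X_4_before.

The intervention breaks the incoming arrows to X_3: X_3 := |X_2 - X_1| no longer applies, and X_3 = -4.
X_4 = X_3*X_1  [with X_3=-4, X_1=5]  = -20
Without intervention: X_2 = 1 if X_1 >= 2 else -3  [with X_1=5]  = 1; X_3 = |X_2 - X_1|  [with X_2=1, X_1=5]  = 4; X_4 = X_3*X_1  [with X_3=4, X_1=5]  = 20.
Change = -20 − 20 = -40.

-40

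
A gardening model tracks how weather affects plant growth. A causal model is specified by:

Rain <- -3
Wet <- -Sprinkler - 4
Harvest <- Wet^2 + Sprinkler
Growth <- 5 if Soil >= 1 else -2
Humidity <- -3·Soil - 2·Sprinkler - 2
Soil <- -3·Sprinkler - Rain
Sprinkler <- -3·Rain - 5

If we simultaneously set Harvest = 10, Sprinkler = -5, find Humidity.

-46

Under do(Harvest = 10, Sprinkler = -5), each intervened variable's structural equation is replaced by its fixed value.
Soil = -3·Sprinkler - Rain  [with Sprinkler=-5, Rain=-3]  = 18
Humidity = -3·Soil - 2·Sprinkler - 2  [with Soil=18, Sprinkler=-5]  = -46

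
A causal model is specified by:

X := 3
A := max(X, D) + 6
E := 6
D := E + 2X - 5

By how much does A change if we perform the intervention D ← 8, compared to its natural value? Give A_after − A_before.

1

The intervention breaks the incoming arrows to D: D := E + 2X - 5 no longer applies, and D = 8.
A = max(X, D) + 6  [with X=3, D=8]  = 14
Without intervention: D = E + 2X - 5  [with E=6, X=3]  = 7; A = max(X, D) + 6  [with X=3, D=7]  = 13.
Change = 14 − 13 = 1.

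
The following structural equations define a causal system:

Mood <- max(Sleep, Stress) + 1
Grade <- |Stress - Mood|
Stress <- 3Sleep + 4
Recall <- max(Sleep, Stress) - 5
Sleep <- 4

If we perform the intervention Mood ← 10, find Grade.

6

do(Mood=10) replaces the equation Mood <- max(Sleep, Stress) + 1 with the constant Mood = 10.
Stress = 3Sleep + 4  [with Sleep=4]  = 16
Grade = |Stress - Mood|  [with Stress=16, Mood=10]  = 6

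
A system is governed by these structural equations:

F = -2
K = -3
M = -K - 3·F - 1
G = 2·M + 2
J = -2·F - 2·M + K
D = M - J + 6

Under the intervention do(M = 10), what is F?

-2

Under do(M=10), the mechanism M = -K - 3·F - 1 is discarded; M is fixed at 10.
F is not downstream of the intervention, so its value is determined by the original equations.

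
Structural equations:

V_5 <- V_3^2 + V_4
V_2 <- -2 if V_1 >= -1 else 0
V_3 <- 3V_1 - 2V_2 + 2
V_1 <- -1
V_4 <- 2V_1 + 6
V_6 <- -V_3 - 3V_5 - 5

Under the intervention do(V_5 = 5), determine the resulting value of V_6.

The intervention breaks the incoming arrows to V_5: V_5 <- V_3^2 + V_4 no longer applies, and V_5 = 5.
V_2 = -2 if V_1 >= -1 else 0  [with V_1=-1]  = -2
V_3 = 3V_1 - 2V_2 + 2  [with V_1=-1, V_2=-2]  = 3
V_6 = -V_3 - 3V_5 - 5  [with V_3=3, V_5=5]  = -23

-23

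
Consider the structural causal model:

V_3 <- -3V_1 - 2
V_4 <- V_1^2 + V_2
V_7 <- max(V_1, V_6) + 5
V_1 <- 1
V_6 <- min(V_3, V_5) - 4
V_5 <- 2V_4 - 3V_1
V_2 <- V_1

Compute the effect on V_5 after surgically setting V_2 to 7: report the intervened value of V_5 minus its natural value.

do(V_2=7) replaces the equation V_2 <- V_1 with the constant V_2 = 7.
V_4 = V_1^2 + V_2  [with V_1=1, V_2=7]  = 8
V_5 = 2V_4 - 3V_1  [with V_4=8, V_1=1]  = 13
Without intervention: V_2 = V_1  [with V_1=1]  = 1; V_4 = V_1^2 + V_2  [with V_1=1, V_2=1]  = 2; V_5 = 2V_4 - 3V_1  [with V_4=2, V_1=1]  = 1.
Change = 13 − 1 = 12.

12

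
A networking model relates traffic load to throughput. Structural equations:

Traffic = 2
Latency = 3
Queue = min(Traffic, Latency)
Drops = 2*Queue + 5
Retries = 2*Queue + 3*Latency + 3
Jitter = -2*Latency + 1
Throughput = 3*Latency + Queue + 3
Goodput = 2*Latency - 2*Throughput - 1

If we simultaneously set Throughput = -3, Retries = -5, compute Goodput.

11

Under do(Throughput = -3, Retries = -5), each intervened variable's structural equation is replaced by its fixed value.
Goodput = 2*Latency - 2*Throughput - 1  [with Latency=3, Throughput=-3]  = 11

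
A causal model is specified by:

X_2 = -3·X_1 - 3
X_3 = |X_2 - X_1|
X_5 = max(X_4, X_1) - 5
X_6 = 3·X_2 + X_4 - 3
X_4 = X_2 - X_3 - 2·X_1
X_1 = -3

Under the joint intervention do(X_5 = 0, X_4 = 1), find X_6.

16

Setting X_5 = 0, X_4 = 1 by intervention discards those variables' equations.
X_2 = -3·X_1 - 3  [with X_1=-3]  = 6
X_6 = 3·X_2 + X_4 - 3  [with X_2=6, X_4=1]  = 16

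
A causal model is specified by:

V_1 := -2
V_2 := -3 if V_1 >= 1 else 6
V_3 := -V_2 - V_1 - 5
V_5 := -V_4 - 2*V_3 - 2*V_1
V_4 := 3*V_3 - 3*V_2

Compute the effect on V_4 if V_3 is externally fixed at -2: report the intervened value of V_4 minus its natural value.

The intervention breaks the incoming arrows to V_3: V_3 := -V_2 - V_1 - 5 no longer applies, and V_3 = -2.
V_2 = -3 if V_1 >= 1 else 6  [with V_1=-2]  = 6
V_4 = 3*V_3 - 3*V_2  [with V_3=-2, V_2=6]  = -24
Without intervention: V_2 = -3 if V_1 >= 1 else 6  [with V_1=-2]  = 6; V_3 = -V_2 - V_1 - 5  [with V_2=6, V_1=-2]  = -9; V_4 = 3*V_3 - 3*V_2  [with V_3=-9, V_2=6]  = -45.
Change = -24 − (-45) = 21.

21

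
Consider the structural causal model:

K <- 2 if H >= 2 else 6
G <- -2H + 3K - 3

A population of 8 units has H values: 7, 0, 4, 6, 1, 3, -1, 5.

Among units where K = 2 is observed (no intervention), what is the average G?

-7

E[G|K=2] averages over only the 5 units with K=2 (H = 7, 4, 6, 3, 5): G = -11, -5, -9, -3, -7, mean -7.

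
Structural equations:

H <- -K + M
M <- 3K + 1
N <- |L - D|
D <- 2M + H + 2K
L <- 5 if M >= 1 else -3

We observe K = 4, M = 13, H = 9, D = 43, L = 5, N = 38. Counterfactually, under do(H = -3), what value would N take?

The intervention breaks the incoming arrows to H: H <- -K + M no longer applies, and H = -3.
M = 3K + 1  [with K=4]  = 13
D = 2M + H + 2K  [with M=13, H=-3, K=4]  = 31
L = 5 if M >= 1 else -3  [with M=13]  = 5
N = |L - D|  [with L=5, D=31]  = 26

26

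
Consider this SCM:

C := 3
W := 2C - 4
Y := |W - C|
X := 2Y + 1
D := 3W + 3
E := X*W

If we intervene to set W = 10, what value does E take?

150

Under do(W=10), the mechanism W := 2C - 4 is discarded; W is fixed at 10.
Y = |W - C|  [with W=10, C=3]  = 7
X = 2Y + 1  [with Y=7]  = 15
E = X*W  [with X=15, W=10]  = 150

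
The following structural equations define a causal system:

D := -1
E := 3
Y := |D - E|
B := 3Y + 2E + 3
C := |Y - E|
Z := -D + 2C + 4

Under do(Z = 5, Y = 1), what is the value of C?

Under do(Z = 5, Y = 1), each intervened variable's structural equation is replaced by its fixed value.
C = |Y - E|  [with Y=1, E=3]  = 2

2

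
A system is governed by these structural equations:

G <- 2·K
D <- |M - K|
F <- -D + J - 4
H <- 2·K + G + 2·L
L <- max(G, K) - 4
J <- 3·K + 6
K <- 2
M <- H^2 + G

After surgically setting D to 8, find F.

0

do(D=8) replaces the equation D <- |M - K| with the constant D = 8.
J = 3·K + 6  [with K=2]  = 12
F = -D + J - 4  [with D=8, J=12]  = 0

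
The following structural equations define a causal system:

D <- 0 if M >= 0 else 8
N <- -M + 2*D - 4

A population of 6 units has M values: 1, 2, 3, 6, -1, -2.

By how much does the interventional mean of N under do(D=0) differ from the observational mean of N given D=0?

Every unit gets D=0 under the intervention. N values become -5, -6, -7, -10, -3, -2; E[N|do(D=0)] = -5.5.
Conditioning on D=0 selects the 4 unit(s) with M ∈ {1, 2, 3, 6}. Their N values: -5, -6, -7, -10. Mean = -7.
Difference = -5.5 − (-7) = 1.5.

1.5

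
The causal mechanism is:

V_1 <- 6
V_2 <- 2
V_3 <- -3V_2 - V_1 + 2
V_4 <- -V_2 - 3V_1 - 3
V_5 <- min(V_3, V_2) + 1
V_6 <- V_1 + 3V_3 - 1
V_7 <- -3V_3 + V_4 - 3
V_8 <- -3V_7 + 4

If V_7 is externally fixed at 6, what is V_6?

-25

Intervening sets V_7 = 6 and removes its equation (V_7 <- -3V_3 + V_4 - 3).
Since V_6 is not a descendant of the intervened variable, it is unaffected.
V_3 = -3V_2 - V_1 + 2  [with V_2=2, V_1=6]  = -10
V_6 = V_1 + 3V_3 - 1  [with V_1=6, V_3=-10]  = -25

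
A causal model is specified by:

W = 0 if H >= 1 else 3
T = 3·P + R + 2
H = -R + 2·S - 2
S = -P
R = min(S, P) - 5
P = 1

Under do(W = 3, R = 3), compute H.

Under do(W = 3, R = 3), each intervened variable's structural equation is replaced by its fixed value.
S = -P  [with P=1]  = -1
H = -R + 2·S - 2  [with R=3, S=-1]  = -7

-7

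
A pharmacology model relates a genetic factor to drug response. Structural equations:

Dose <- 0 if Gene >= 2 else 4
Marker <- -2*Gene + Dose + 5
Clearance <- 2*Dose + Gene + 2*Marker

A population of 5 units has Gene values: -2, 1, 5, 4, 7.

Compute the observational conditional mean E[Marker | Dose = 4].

E[Marker|Dose=4] averages over only the 2 units with Dose=4 (Gene = -2, 1): Marker = 13, 7, mean 10.

10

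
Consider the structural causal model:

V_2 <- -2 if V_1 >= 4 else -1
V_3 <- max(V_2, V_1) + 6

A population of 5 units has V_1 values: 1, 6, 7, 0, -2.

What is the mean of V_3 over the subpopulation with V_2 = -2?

Observing V_2=-2 restricts to units where V_2's equation naturally yields -2: V_1 ∈ {6, 7}. In that subpopulation V_3 = 12, 13, mean 12.5.

12.5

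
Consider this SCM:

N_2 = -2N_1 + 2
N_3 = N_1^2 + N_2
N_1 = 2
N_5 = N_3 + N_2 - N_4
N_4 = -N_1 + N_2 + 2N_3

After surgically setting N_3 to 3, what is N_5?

do(N_3=3) replaces the equation N_3 = N_1^2 + N_2 with the constant N_3 = 3.
N_2 = -2N_1 + 2  [with N_1=2]  = -2
N_4 = -N_1 + N_2 + 2N_3  [with N_1=2, N_2=-2, N_3=3]  = 2
N_5 = N_3 + N_2 - N_4  [with N_3=3, N_2=-2, N_4=2]  = -1

-1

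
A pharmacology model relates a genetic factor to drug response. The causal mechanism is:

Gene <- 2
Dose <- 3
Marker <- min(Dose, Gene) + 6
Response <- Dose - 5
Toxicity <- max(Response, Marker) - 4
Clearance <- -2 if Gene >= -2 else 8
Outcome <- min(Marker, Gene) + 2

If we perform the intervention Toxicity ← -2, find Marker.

8

do(Toxicity=-2) replaces the equation Toxicity <- max(Response, Marker) - 4 with the constant Toxicity = -2.
Marker is not downstream of the intervention, so its value is determined by the original equations.
Marker = min(Dose, Gene) + 6  [with Dose=3, Gene=2]  = 8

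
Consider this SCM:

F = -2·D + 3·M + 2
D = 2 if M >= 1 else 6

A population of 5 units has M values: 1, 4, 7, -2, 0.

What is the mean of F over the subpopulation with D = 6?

-13

Conditioning on D=6 selects the 2 unit(s) with M ∈ {-2, 0}. Their F values: -16, -10. Mean = -13.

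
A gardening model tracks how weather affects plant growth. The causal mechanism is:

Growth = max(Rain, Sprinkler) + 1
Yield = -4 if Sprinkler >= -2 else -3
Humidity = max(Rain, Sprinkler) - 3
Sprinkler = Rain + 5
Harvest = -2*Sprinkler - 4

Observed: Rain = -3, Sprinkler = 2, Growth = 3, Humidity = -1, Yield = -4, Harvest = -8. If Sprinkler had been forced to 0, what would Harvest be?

Under do(Sprinkler=0), the mechanism Sprinkler = Rain + 5 is discarded; Sprinkler is fixed at 0.
Harvest = -2*Sprinkler - 4  [with Sprinkler=0]  = -4

-4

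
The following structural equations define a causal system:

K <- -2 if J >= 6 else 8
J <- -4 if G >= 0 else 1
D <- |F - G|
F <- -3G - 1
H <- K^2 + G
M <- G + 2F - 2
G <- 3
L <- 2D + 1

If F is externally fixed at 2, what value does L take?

3

Under do(F=2), the mechanism F <- -3G - 1 is discarded; F is fixed at 2.
D = |F - G|  [with F=2, G=3]  = 1
L = 2D + 1  [with D=1]  = 3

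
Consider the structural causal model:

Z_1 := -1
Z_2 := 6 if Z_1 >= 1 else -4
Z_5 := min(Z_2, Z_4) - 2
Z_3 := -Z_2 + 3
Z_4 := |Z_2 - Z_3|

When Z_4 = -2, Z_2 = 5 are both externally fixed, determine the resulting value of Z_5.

The joint intervention fixes Z_4 = -2, Z_2 = 5, removing each variable's own equation.
Z_5 = min(Z_2, Z_4) - 2  [with Z_2=5, Z_4=-2]  = -4

-4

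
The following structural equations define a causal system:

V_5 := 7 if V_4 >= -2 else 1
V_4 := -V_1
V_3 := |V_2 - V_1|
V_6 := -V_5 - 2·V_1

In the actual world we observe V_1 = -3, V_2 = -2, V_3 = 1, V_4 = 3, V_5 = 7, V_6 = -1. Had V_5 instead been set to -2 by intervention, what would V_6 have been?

8

The intervention breaks the incoming arrows to V_5: V_5 := 7 if V_4 >= -2 else 1 no longer applies, and V_5 = -2.
V_6 = -V_5 - 2·V_1  [with V_5=-2, V_1=-3]  = 8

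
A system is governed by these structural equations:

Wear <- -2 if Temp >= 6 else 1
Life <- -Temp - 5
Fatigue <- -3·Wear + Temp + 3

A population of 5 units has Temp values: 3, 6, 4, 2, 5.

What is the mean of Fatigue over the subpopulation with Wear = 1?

Observing Wear=1 restricts to units where Wear's equation naturally yields 1: Temp ∈ {3, 4, 2, 5}. In that subpopulation Fatigue = 3, 4, 2, 5, mean 3.5.

3.5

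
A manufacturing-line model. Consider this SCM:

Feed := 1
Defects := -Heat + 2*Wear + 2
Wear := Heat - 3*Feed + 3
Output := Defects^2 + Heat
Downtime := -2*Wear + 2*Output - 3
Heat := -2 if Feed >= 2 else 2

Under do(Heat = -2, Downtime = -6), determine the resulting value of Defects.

0

The joint intervention fixes Heat = -2, Downtime = -6, removing each variable's own equation.
Wear = Heat - 3*Feed + 3  [with Heat=-2, Feed=1]  = -2
Defects = -Heat + 2*Wear + 2  [with Heat=-2, Wear=-2]  = 0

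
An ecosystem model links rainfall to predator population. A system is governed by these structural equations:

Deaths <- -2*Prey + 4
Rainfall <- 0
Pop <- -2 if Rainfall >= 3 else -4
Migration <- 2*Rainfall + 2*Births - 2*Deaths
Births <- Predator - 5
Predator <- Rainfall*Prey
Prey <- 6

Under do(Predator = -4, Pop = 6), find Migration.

Under do(Predator = -4, Pop = 6), each intervened variable's structural equation is replaced by its fixed value.
Births = Predator - 5  [with Predator=-4]  = -9
Deaths = -2*Prey + 4  [with Prey=6]  = -8
Migration = 2*Rainfall + 2*Births - 2*Deaths  [with Rainfall=0, Births=-9, Deaths=-8]  = -2

-2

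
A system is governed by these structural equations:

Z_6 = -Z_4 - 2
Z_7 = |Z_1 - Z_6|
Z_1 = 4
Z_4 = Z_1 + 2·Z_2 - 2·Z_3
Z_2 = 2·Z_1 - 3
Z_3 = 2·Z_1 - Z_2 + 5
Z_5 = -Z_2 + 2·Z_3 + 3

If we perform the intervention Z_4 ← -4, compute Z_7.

The intervention breaks the incoming arrows to Z_4: Z_4 = Z_1 + 2·Z_2 - 2·Z_3 no longer applies, and Z_4 = -4.
Z_6 = -Z_4 - 2  [with Z_4=-4]  = 2
Z_7 = |Z_1 - Z_6|  [with Z_1=4, Z_6=2]  = 2

2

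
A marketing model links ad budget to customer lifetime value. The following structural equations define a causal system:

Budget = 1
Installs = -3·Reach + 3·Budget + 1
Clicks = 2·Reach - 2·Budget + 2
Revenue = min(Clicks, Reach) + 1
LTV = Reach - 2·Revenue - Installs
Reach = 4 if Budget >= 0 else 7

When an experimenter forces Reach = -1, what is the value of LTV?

Under do(Reach=-1), the mechanism Reach = 4 if Budget >= 0 else 7 is discarded; Reach is fixed at -1.
Clicks = 2·Reach - 2·Budget + 2  [with Reach=-1, Budget=1]  = -2
Installs = -3·Reach + 3·Budget + 1  [with Reach=-1, Budget=1]  = 7
Revenue = min(Clicks, Reach) + 1  [with Clicks=-2, Reach=-1]  = -1
LTV = Reach - 2·Revenue - Installs  [with Reach=-1, Revenue=-1, Installs=7]  = -6

-6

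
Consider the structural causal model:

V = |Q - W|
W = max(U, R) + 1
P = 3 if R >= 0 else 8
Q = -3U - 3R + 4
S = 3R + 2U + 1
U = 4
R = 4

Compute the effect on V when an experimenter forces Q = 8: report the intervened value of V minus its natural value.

-22

Under do(Q=8), the mechanism Q = -3U - 3R + 4 is discarded; Q is fixed at 8.
W = max(U, R) + 1  [with U=4, R=4]  = 5
V = |Q - W|  [with Q=8, W=5]  = 3
Without intervention: W = max(U, R) + 1  [with U=4, R=4]  = 5; Q = -3U - 3R + 4  [with U=4, R=4]  = -20; V = |Q - W|  [with Q=-20, W=5]  = 25.
Change = 3 − 25 = -22.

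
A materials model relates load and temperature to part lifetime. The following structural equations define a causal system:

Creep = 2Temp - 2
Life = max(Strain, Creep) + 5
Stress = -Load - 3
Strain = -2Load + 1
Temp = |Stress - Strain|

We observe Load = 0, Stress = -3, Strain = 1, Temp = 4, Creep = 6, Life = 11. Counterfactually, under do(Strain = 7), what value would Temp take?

10

The intervention breaks the incoming arrows to Strain: Strain = -2Load + 1 no longer applies, and Strain = 7.
Stress = -Load - 3  [with Load=0]  = -3
Temp = |Stress - Strain|  [with Stress=-3, Strain=7]  = 10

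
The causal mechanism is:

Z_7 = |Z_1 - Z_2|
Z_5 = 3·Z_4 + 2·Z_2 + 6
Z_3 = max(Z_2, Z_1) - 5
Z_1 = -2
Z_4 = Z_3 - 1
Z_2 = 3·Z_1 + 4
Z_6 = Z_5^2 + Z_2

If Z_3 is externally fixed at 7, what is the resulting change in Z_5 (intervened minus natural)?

do(Z_3=7) replaces the equation Z_3 = max(Z_2, Z_1) - 5 with the constant Z_3 = 7.
Z_2 = 3·Z_1 + 4  [with Z_1=-2]  = -2
Z_4 = Z_3 - 1  [with Z_3=7]  = 6
Z_5 = 3·Z_4 + 2·Z_2 + 6  [with Z_4=6, Z_2=-2]  = 20
Without intervention: Z_2 = 3·Z_1 + 4  [with Z_1=-2]  = -2; Z_3 = max(Z_2, Z_1) - 5  [with Z_2=-2, Z_1=-2]  = -7; Z_4 = Z_3 - 1  [with Z_3=-7]  = -8; Z_5 = 3·Z_4 + 2·Z_2 + 6  [with Z_4=-8, Z_2=-2]  = -22.
Change = 20 − (-22) = 42.

42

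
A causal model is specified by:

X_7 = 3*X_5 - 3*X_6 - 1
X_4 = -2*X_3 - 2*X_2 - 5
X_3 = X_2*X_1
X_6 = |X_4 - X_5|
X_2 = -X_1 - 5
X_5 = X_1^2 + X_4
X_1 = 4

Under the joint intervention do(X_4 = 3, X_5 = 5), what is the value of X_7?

Under do(X_4 = 3, X_5 = 5), each intervened variable's structural equation is replaced by its fixed value.
X_6 = |X_4 - X_5|  [with X_4=3, X_5=5]  = 2
X_7 = 3*X_5 - 3*X_6 - 1  [with X_5=5, X_6=2]  = 8

8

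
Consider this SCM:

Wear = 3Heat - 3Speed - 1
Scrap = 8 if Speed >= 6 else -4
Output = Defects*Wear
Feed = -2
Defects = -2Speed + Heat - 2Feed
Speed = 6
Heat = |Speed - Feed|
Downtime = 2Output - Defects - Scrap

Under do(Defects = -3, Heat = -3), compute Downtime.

163

Under do(Defects = -3, Heat = -3), each intervened variable's structural equation is replaced by its fixed value.
Wear = 3Heat - 3Speed - 1  [with Heat=-3, Speed=6]  = -28
Scrap = 8 if Speed >= 6 else -4  [with Speed=6]  = 8
Output = Defects*Wear  [with Defects=-3, Wear=-28]  = 84
Downtime = 2Output - Defects - Scrap  [with Output=84, Defects=-3, Scrap=8]  = 163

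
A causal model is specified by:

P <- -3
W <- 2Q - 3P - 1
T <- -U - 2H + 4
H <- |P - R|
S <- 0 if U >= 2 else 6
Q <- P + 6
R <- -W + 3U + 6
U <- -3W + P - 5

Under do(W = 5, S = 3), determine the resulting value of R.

-68

The joint intervention fixes W = 5, S = 3, removing each variable's own equation.
U = -3W + P - 5  [with W=5, P=-3]  = -23
R = -W + 3U + 6  [with W=5, U=-23]  = -68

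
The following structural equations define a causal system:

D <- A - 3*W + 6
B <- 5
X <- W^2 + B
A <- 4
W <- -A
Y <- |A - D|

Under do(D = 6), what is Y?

2

The intervention breaks the incoming arrows to D: D <- A - 3*W + 6 no longer applies, and D = 6.
Y = |A - D|  [with A=4, D=6]  = 2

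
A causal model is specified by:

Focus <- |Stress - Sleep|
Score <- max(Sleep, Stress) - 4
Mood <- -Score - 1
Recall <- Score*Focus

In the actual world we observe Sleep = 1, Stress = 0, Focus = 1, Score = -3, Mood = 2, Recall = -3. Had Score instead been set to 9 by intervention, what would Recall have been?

Under do(Score=9), the mechanism Score <- max(Sleep, Stress) - 4 is discarded; Score is fixed at 9.
Focus = |Stress - Sleep|  [with Stress=0, Sleep=1]  = 1
Recall = Score*Focus  [with Score=9, Focus=1]  = 9

9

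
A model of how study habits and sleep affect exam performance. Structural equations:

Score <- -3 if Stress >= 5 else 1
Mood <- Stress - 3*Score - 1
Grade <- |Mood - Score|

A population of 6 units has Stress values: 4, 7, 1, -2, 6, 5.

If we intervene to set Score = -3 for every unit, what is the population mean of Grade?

Under do(Score=-3), Score's equation is replaced by Score=-3 for every unit. Per-unit Grade: 15, 18, 12, 9, 17, 16. Mean = 14.5.

14.5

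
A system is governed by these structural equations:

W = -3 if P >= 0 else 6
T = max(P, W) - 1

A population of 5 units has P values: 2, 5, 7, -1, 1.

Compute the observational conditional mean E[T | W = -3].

E[T|W=-3] averages over only the 4 units with W=-3 (P = 2, 5, 7, 1): T = 1, 4, 6, 0, mean 2.75.

2.75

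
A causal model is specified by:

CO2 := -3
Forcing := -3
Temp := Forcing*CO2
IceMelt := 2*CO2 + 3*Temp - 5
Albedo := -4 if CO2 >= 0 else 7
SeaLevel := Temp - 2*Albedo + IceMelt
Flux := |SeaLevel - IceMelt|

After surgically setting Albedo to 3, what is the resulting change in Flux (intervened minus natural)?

Under do(Albedo=3), the mechanism Albedo := -4 if CO2 >= 0 else 7 is discarded; Albedo is fixed at 3.
Temp = Forcing*CO2  [with Forcing=-3, CO2=-3]  = 9
IceMelt = 2*CO2 + 3*Temp - 5  [with CO2=-3, Temp=9]  = 16
SeaLevel = Temp - 2*Albedo + IceMelt  [with Temp=9, Albedo=3, IceMelt=16]  = 19
Flux = |SeaLevel - IceMelt|  [with SeaLevel=19, IceMelt=16]  = 3
Without intervention: Temp = Forcing*CO2  [with Forcing=-3, CO2=-3]  = 9; IceMelt = 2*CO2 + 3*Temp - 5  [with CO2=-3, Temp=9]  = 16; Albedo = -4 if CO2 >= 0 else 7  [with CO2=-3]  = 7; SeaLevel = Temp - 2*Albedo + IceMelt  [with Temp=9, Albedo=7, IceMelt=16]  = 11; Flux = |SeaLevel - IceMelt|  [with SeaLevel=11, IceMelt=16]  = 5.
Change = 3 − 5 = -2.

-2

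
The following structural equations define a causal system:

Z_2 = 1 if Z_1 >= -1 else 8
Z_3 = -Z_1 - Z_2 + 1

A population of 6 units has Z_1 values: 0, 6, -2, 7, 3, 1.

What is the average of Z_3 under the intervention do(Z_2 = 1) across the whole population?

-2.5

Every unit gets Z_2=1 under the intervention. Z_3 values become 0, -6, 2, -7, -3, -1; E[Z_3|do(Z_2=1)] = -2.5.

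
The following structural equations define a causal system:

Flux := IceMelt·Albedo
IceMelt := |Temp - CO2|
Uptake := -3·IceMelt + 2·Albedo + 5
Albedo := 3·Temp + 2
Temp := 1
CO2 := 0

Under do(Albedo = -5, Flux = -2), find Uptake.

The joint intervention fixes Albedo = -5, Flux = -2, removing each variable's own equation.
IceMelt = |Temp - CO2|  [with Temp=1, CO2=0]  = 1
Uptake = -3·IceMelt + 2·Albedo + 5  [with IceMelt=1, Albedo=-5]  = -8

-8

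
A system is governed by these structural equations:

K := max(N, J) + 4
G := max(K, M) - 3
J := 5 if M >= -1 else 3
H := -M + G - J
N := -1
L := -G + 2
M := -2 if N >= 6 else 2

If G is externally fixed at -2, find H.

The intervention breaks the incoming arrows to G: G := max(K, M) - 3 no longer applies, and G = -2.
M = -2 if N >= 6 else 2  [with N=-1]  = 2
J = 5 if M >= -1 else 3  [with M=2]  = 5
H = -M + G - J  [with M=2, G=-2, J=5]  = -9

-9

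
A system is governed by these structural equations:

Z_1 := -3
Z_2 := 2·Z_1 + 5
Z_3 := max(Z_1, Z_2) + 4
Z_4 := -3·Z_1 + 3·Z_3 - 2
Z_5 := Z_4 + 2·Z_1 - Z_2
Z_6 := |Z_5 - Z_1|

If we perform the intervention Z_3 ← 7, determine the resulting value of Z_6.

26

The intervention breaks the incoming arrows to Z_3: Z_3 := max(Z_1, Z_2) + 4 no longer applies, and Z_3 = 7.
Z_2 = 2·Z_1 + 5  [with Z_1=-3]  = -1
Z_4 = -3·Z_1 + 3·Z_3 - 2  [with Z_1=-3, Z_3=7]  = 28
Z_5 = Z_4 + 2·Z_1 - Z_2  [with Z_4=28, Z_1=-3, Z_2=-1]  = 23
Z_6 = |Z_5 - Z_1|  [with Z_5=23, Z_1=-3]  = 26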